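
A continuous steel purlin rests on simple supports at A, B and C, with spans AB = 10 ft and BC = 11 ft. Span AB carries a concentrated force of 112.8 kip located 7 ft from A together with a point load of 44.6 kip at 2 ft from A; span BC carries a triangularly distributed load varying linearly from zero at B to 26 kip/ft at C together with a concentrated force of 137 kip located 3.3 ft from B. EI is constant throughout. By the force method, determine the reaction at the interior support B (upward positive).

Insert a hinge at B; M_B is the redundant, and each span becomes simply supported.
End slopes at the hinge B, treating each span as simply supported:
  span AB: point load 112.8 at a = 7: Pab(L + a)/(6LEI) = 671.2/EI
  span AB: point load 44.6 at a = 2: Pab(L + a)/(6LEI) = 142.7/EI
  span BC: triangular load, peak 26: 7w₀L³/(360EI) = 672.9/EI
  span BC: point load 137 at a = 3.3: Pab(L + b)/(6LEI) = 986.3/EI
  relative rotation θ_0 = (813.9 + 1659)/EI = 2473/EI
A unit hogging moment at B produces rotation L₁/(3EI) + L₂/(3EI) = 7/EI.
Slope continuity at B: θ_0 = M_B·7/EI, so M_B = 2473/7 = 353.3 kip·ft (hogging).
Span AB, ΣM about A with M_B applied at B: R_B^{AB}·10 = 878.8 + 353.3, so R_B^{AB} = 123.2 kip and R_A = 157.4 − 123.2 = 34.19 kip.
Span BC, ΣM about C: R_B^{BC}·11 = 1579 + 353.3, so R_B^{BC} = 175.7 kip and R_C = 280 − 175.7 = 104.3 kip.
R_B = 123.2 + 175.7 = 298.9 kip.

R_B = 298.9 kip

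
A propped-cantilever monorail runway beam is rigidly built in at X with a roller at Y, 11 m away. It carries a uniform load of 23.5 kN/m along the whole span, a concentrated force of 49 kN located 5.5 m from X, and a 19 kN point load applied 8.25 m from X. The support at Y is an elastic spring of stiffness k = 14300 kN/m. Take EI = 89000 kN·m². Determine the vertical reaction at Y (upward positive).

R_Y = 122.6 kN

Take the reaction at Y as the redundant and release it; the primary structure is a cantilever fixed at X.
Downward deflection at the released point Y due to the loads:
  UDL 23.5: wL⁴/(8EI) = 43008/EI
  point load 49 at a = 5.5: Pa²(3L − a)/(6EI) = 6794/EI
  point load 19 at a = 8.25: Pa²(3L − a)/(6EI) = 5334/EI
  δ_0 = 55136/EI
Tip deflection under a unit load at Y: L³/(3EI) = 443.7/EI.
With EI = 89000 kN·m²: δ_0 = 0.61951 m and δ_{YY} = 0.004985 m/kN.
Compatibility — the spring shortens by R_Y/k under the reaction it provides: δ_0 − R_Y·δ_{YY} = R_Y/k. With 1/k = 0.00007 m/kN, R_Y = δ_0 / (δ_{YY} + 1/k) = 0.61951 / (0.004985 + 0.00007) = 122.6 kN.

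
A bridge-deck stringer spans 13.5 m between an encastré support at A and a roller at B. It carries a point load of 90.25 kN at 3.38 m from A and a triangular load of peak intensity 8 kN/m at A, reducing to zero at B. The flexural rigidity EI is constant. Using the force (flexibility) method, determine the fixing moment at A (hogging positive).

M_A = 297.2 kN·m

Remove the prop at B; the released (primary) structure is a cantilever built in at A.
Deflection at B on the released cantilever, summing each load's contribution:
  point load 90.25 at a = 3.38: Pa²(3L − a)/(6EI) = 6379/EI
  triangular load, peak 8 at the fixed end: w₀L⁴/(30EI) = 8857/EI
  δ_0 = 15236/EI
Flexibility coefficient — unit upward force at B: δ_{BB} = L³/(3EI) = 820.1/EI.
Compatibility at B: δ_0 − R_B·δ_{BB} = 0, so R_B = 15236/820.1 = 18.58 kN.
Moment equilibrium about A: M_A = Σ(load moments about A) − R_B·L = 548 − 18.58×13.5 = 297.2 kN·m.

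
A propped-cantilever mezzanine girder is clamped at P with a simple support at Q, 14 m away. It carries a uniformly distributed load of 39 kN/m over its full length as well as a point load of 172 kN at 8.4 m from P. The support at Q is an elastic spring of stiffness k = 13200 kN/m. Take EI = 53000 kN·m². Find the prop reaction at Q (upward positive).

R_Q = 277.8 kN

Choose R_Q as the redundant. The primary structure is the cantilever fixed at P.
Downward deflection at the released point Q due to the loads:
  UDL 39: wL⁴/(8EI) = 187278/EI
  point load 172 at a = 8.4: Pa²(3L − a)/(6EI) = 67963/EI
  δ_0 = 255241/EI
Tip deflection under a unit load at Q: L³/(3EI) = 914.7/EI.
With EI = 53000 kN·m²: δ_0 = 4.8159 m and δ_{QQ} = 0.017258 m/kN.
Compatibility — the spring shortens by R_Q/k under the reaction it provides: δ_0 − R_Q·δ_{QQ} = R_Q/k. With 1/k = 0.000076 m/kN, R_Q = δ_0 / (δ_{QQ} + 1/k) = 4.8159 / (0.017258 + 0.000076) = 277.8 kN.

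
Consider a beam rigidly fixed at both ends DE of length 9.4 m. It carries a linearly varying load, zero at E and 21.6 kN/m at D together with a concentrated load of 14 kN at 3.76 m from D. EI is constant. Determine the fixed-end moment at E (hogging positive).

M_E = 76.25 kN·m

Take the two fixed-end moments M_D, M_E as redundants; the released structure is the simple span DE.
Simple-span end rotations at D and E under the given loads:
  at D: triangular load, peak 21.6: w₀L³/(45EI) = 398.7/EI
  at E: triangular load, peak 21.6: 7w₀L³/(360EI) = 348.8/EI
  at D: point load 14 at a = 3.76: Pab(L + b)/(6LEI) = 79.17/EI
  at E: point load 14 at a = 3.76: Pab(L + a)/(6LEI) = 69.27/EI
  θ_D0 = 477.9/EI,  θ_E0 = 418.1/EI
Flexibility coefficients: a unit moment at one end gives L/(3EI) there and L/(6EI) at the far end, so f₁₁ = f₂₂ = 3.133/EI and f₁₂ = f₂₁ = 1.567/EI.
Compatibility — zero rotation at each built-in end:
  3.133 M_D + 1.567 M_E = 477.9
  1.567 M_D + 3.133 M_E = 418.1
Solving the pair gives M_D = 114.4 kN·m and M_E = 76.25 kN·m (hogging).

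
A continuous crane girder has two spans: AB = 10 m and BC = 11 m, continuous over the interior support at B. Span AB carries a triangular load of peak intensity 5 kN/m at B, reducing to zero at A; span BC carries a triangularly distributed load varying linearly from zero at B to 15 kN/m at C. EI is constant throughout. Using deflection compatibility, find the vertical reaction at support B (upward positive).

R_B = 57.78 kN

Release continuity at B by inserting a hinge; the redundant is the internal moment M_B. The primary structure is two simply-supported spans AB and BC.
Rotations at B on the released spans (each span's end-slope, ×1/EI):
  span AB: triangular load, peak 5: w₀L³/(45EI) = 111.1/EI
  span BC: triangular load, peak 15: 7w₀L³/(360EI) = 388.2/EI
  relative rotation θ_0 = (111.1 + 388.2)/EI = 499.3/EI
A unit hogging moment at B produces rotation L₁/(3EI) + L₂/(3EI) = 7/EI.
Slope continuity at B: θ_0 = M_B·7/EI, so M_B = 499.3/7 = 71.33 kN·m (hogging).
Span AB, ΣM about A with M_B applied at B: R_B^{AB}·10 = 166.7 + 71.33, so R_B^{AB} = 23.8 kN and R_A = 25 − 23.8 = 1.2 kN.
Span BC, ΣM about C: R_B^{BC}·11 = 302.5 + 71.33, so R_B^{BC} = 33.98 kN and R_C = 82.5 − 33.98 = 48.52 kN.
R_B = 23.8 + 33.98 = 57.78 kN.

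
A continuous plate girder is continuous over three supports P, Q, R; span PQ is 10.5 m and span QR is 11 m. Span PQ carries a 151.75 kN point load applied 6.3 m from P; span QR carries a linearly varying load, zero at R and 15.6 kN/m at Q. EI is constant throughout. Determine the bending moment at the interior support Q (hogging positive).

Release continuity at Q by inserting a hinge; the redundant is the internal moment M_Q. The primary structure is two simply-supported spans PQ and QR.
Rotations at Q on the released spans (each span's end-slope, ×1/EI):
  span PQ: point load 151.75 at a = 6.3: Pab(L + a)/(6LEI) = 1071/EI
  span QR: triangular load, peak 15.6: w₀L³/(45EI) = 461.4/EI
  relative rotation θ_0 = (1071 + 461.4)/EI = 1532/EI
A unit hogging moment at Q produces rotation L₁/(3EI) + L₂/(3EI) = 7.167/EI.
Compatibility: M_Q·(L₁+L₂)/(3EI) = θ_0, giving M_Q = 213.8 kN·m (hogging).

M_Q = 213.8 kN·m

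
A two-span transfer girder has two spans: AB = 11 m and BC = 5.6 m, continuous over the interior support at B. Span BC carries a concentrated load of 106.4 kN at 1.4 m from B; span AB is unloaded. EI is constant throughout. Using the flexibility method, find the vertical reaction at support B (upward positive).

Insert a hinge at B; M_B is the redundant, and each span becomes simply supported.
Rotations at B on the released spans (each span's end-slope, ×1/EI):
  span BC: point load 106.4 at a = 1.4: Pab(L + b)/(6LEI) = 182.5/EI
  relative rotation θ_0 = (0 + 182.5)/EI = 182.5/EI
A unit hogging moment at B produces rotation L₁/(3EI) + L₂/(3EI) = 5.533/EI.
Compatibility: M_B·(L₁+L₂)/(3EI) = θ_0, giving M_B = 32.98 kN·m (hogging).
Span AB, ΣM about A with M_B applied at B: R_B^{AB}·11 = 0 + 32.98, so R_B^{AB} = 2.998 kN and R_A = 0 − 2.998 = -2.998 kN.
Span BC, ΣM about C: R_B^{BC}·5.6 = 446.9 + 32.98, so R_B^{BC} = 85.69 kN and R_C = 106.4 − 85.69 = 20.71 kN.
R_B = 2.998 + 85.69 = 88.69 kN.

R_B = 88.69 kN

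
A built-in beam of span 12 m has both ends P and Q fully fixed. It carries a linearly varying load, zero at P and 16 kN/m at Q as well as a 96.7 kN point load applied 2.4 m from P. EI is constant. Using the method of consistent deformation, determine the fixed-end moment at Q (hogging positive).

M_Q = 152.3 kN·m

Take the two fixed-end moments M_P, M_Q as redundants; the released structure is the simple span PQ.
Simple-span end rotations at P and Q under the given loads:
  at P: triangular load, peak 16: 7w₀L³/(360EI) = 537.6/EI
  at Q: triangular load, peak 16: w₀L³/(45EI) = 614.4/EI
  at P: point load 96.7 at a = 2.4: Pab(L + b)/(6LEI) = 668.4/EI
  at Q: point load 96.7 at a = 2.4: Pab(L + a)/(6LEI) = 445.6/EI
  θ_P0 = 1206/EI,  θ_Q0 = 1060/EI
Flexibility coefficients: a unit moment at one end gives L/(3EI) there and L/(6EI) at the far end, so f₁₁ = f₂₂ = 4/EI and f₁₂ = f₂₁ = 2/EI.
Compatibility — zero rotation at each built-in end:
  4 M_P + 2 M_Q = 1206
  2 M_P + 4 M_Q = 1060
Solving the pair gives M_P = 225.3 kN·m and M_Q = 152.3 kN·m (hogging).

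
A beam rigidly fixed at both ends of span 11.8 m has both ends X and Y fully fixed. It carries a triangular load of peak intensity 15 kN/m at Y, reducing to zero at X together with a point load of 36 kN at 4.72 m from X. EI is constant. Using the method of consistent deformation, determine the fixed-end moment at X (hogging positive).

M_X = 130.8 kN·m

Take the two fixed-end moments M_X, M_Y as redundants; the released structure is the simple span XY.
Simple-span end rotations at X and Y under the given loads:
  at X: triangular load, peak 15: 7w₀L³/(360EI) = 479.2/EI
  at Y: triangular load, peak 15: w₀L³/(45EI) = 547.7/EI
  at X: point load 36 at a = 4.72: Pab(L + b)/(6LEI) = 320.8/EI
  at Y: point load 36 at a = 4.72: Pab(L + a)/(6LEI) = 280.7/EI
  θ_X0 = 800/EI,  θ_Y0 = 828.4/EI
Flexibility coefficients: a unit moment at one end gives L/(3EI) there and L/(6EI) at the far end, so f₁₁ = f₂₂ = 3.933/EI and f₁₂ = f₂₁ = 1.967/EI.
Compatibility — zero rotation at each built-in end:
  3.933 M_X + 1.967 M_Y = 800
  1.967 M_X + 3.933 M_Y = 828.4
Solving the pair gives M_X = 130.8 kN·m and M_Y = 145.2 kN·m (hogging).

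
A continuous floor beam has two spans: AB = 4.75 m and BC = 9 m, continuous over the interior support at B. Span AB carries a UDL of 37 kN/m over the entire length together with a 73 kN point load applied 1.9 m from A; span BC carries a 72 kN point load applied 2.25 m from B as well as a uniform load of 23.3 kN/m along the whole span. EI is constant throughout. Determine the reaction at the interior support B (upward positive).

Insert a hinge at B; M_B is the redundant, and each span becomes simply supported.
Rotations at B on the released spans (each span's end-slope, ×1/EI):
  span AB: UDL 37: wL³/(24EI) = 165.2/EI
  span AB: point load 73 at a = 1.9: Pab(L + a)/(6LEI) = 92.24/EI
  span BC: point load 72 at a = 2.25: Pab(L + b)/(6LEI) = 318.9/EI
  span BC: UDL 23.3: wL³/(24EI) = 707.7/EI
  relative rotation θ_0 = (257.5 + 1027)/EI = 1284/EI
A unit hogging moment at B produces rotation L₁/(3EI) + L₂/(3EI) = 4.583/EI.
Slope continuity at B: θ_0 = M_B·4.583/EI, so M_B = 1284/4.583 = 280.2 kN·m (hogging).
Span AB, ΣM about A with M_B applied at B: R_B^{AB}·4.75 = 556.1 + 280.2, so R_B^{AB} = 176.1 kN and R_A = 248.8 − 176.1 = 72.69 kN.
Span BC, ΣM about C: R_B^{BC}·9 = 1430 + 280.2, so R_B^{BC} = 190 kN and R_C = 281.7 − 190 = 91.72 kN.
R_B = 176.1 + 190 = 366 kN.

R_B = 366 kN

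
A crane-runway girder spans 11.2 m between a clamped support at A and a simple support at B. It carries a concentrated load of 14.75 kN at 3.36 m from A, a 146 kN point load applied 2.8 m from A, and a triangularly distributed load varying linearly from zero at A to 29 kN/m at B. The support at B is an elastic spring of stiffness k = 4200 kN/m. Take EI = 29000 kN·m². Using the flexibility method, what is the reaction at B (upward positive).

R_B = 102.2 kN

Take the reaction at B as the redundant and release it; the primary structure is a cantilever fixed at A.
Downward deflection at the released point B due to the loads:
  point load 14.75 at a = 3.36: Pa²(3L − a)/(6EI) = 839.3/EI
  point load 146 at a = 2.8: Pa²(3L − a)/(6EI) = 5876/EI
  triangular load, peak 29 at the free end: 11w₀L⁴/(120EI) = 41829/EI
  δ_0 = 48544/EI
Tip deflection under a unit load at B: L³/(3EI) = 468.3/EI.
With EI = 29000 kN·m²: δ_0 = 1.6739 m and δ_{BB} = 0.016149 m/kN.
Compatibility — the spring shortens by R_B/k under the reaction it provides: δ_0 − R_B·δ_{BB} = R_B/k. With 1/k = 0.000238 m/kN, R_B = δ_0 / (δ_{BB} + 1/k) = 1.6739 / (0.016149 + 0.000238) = 102.2 kN.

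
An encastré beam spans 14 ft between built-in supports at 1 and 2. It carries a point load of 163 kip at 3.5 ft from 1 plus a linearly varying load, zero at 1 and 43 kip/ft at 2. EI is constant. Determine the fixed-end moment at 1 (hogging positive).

M_1 = 601.8 kip·ft

Take the two fixed-end moments M_1, M_2 as redundants; the released structure is the simple span 12.
On the primary (simply-supported) span, the end slopes from the loading are:
  at 1: point load 163 at a = 3.5: Pab(L + b)/(6LEI) = 1747/EI
  at 2: point load 163 at a = 3.5: Pab(L + a)/(6LEI) = 1248/EI
  at 1: triangular load, peak 43: 7w₀L³/(360EI) = 2294/EI
  at 2: triangular load, peak 43: w₀L³/(45EI) = 2622/EI
  θ_10 = 4041/EI,  θ_20 = 3870/EI
Flexibility coefficients: a unit moment at one end gives L/(3EI) there and L/(6EI) at the far end, so f₁₁ = f₂₂ = 4.667/EI and f₁₂ = f₂₁ = 2.333/EI.
Compatibility — zero rotation at each built-in end:
  4.667 M_1 + 2.333 M_2 = 4041
  2.333 M_1 + 4.667 M_2 = 3870
Solving the pair gives M_1 = 601.8 kip·ft and M_2 = 528.4 kip·ft (hogging).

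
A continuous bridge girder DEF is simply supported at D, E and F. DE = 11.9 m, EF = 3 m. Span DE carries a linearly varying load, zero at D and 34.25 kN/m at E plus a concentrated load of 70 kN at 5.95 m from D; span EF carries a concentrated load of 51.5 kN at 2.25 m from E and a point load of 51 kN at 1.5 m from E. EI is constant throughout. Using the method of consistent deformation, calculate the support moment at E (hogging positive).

Release continuity at E by inserting a hinge; the redundant is the internal moment M_E. The primary structure is two simply-supported spans DE and EF.
End slopes at the hinge E, treating each span as simply supported:
  span DE: triangular load, peak 34.25: w₀L³/(45EI) = 1283/EI
  span DE: point load 70 at a = 5.95: Pab(L + a)/(6LEI) = 619.5/EI
  span EF: point load 51.5 at a = 2.25: Pab(L + b)/(6LEI) = 18.11/EI
  span EF: point load 51 at a = 1.5: Pab(L + b)/(6LEI) = 28.69/EI
  relative rotation θ_0 = (1902 + 46.79)/EI = 1949/EI
A unit hogging moment at E produces rotation L₁/(3EI) + L₂/(3EI) = 4.967/EI.
Compatibility: M_E·(L₁+L₂)/(3EI) = θ_0, giving M_E = 392.4 kN·m (hogging).

M_E = 392.4 kN·m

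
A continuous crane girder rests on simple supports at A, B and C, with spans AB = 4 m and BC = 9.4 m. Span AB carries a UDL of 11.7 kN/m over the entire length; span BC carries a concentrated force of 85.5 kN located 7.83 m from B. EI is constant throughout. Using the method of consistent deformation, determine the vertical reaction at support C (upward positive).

Release continuity at B by inserting a hinge; the redundant is the internal moment M_B. The primary structure is two simply-supported spans AB and BC.
Rotations at B on the released spans (each span's end-slope, ×1/EI):
  span AB: UDL 11.7: wL³/(24EI) = 31.2/EI
  span BC: point load 85.5 at a = 7.83: Pab(L + b)/(6LEI) = 204.4/EI
  relative rotation θ_0 = (31.2 + 204.4)/EI = 235.6/EI
A unit hogging moment at B produces rotation L₁/(3EI) + L₂/(3EI) = 4.467/EI.
Slope continuity at B: θ_0 = M_B·4.467/EI, so M_B = 235.6/4.467 = 52.75 kN·m (hogging).
Span BC, ΣM about C: R_B^{BC}·9.4 = 134.2 + 52.75, so R_B^{BC} = 19.89 kN and R_C = 85.5 − 19.89 = 65.61 kN.

R_C = 65.61 kN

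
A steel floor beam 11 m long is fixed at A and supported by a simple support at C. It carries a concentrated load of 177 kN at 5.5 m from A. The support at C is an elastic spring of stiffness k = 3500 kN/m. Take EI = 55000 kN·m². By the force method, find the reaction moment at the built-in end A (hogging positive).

Take the reaction at C as the redundant and release it; the primary structure is a cantilever fixed at A.
Downward deflection at the released point C due to the loads:
  point load 177 at a = 5.5: Pa²(3L − a)/(6EI) = 24540/EI
Flexibility coefficient — unit upward force at C: δ_{CC} = L³/(3EI) = 443.7/EI.
With EI = 55000 kN·m²: δ_0 = 0.44619 m and δ_{CC} = 0.008067 m/kN.
Compatibility — the spring shortens by R_C/k under the reaction it provides: δ_0 − R_C·δ_{CC} = R_C/k. With 1/k = 0.000286 m/kN, R_C = δ_0 / (δ_{CC} + 1/k) = 0.44619 / (0.008067 + 0.000286) = 53.42 kN.
Moment equilibrium about A: M_A = Σ(load moments about A) − R_C·L = 973.5 − 53.42×11 = 385.9 kN·m.

M_A = 385.9 kN·m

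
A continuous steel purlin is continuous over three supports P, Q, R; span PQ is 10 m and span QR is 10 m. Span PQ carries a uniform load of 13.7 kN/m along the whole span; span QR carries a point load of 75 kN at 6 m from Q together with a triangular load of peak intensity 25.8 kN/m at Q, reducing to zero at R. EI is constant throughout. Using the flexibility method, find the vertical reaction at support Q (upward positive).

R_Q = 231.4 kN

Release continuity at Q by inserting a hinge; the redundant is the internal moment M_Q. The primary structure is two simply-supported spans PQ and QR.
Discontinuity in slope at Q on the released structure — sum the simple-span end rotations:
  span PQ: UDL 13.7: wL³/(24EI) = 570.8/EI
  span QR: point load 75 at a = 6: Pab(L + b)/(6LEI) = 420/EI
  span QR: triangular load, peak 25.8: w₀L³/(45EI) = 573.3/EI
  relative rotation θ_0 = (570.8 + 993.3)/EI = 1564/EI
A unit hogging moment at Q produces rotation L₁/(3EI) + L₂/(3EI) = 6.667/EI.
Compatibility: M_Q·(L₁+L₂)/(3EI) = θ_0, giving M_Q = 234.6 kN·m (hogging).
Span PQ, ΣM about P with M_Q applied at Q: R_Q^{PQ}·10 = 685 + 234.6, so R_Q^{PQ} = 91.96 kN and R_P = 137 − 91.96 = 45.04 kN.
Span QR, ΣM about R: R_Q^{QR}·10 = 1160 + 234.6, so R_Q^{QR} = 139.5 kN and R_R = 204 − 139.5 = 64.54 kN.
R_Q = 91.96 + 139.5 = 231.4 kN.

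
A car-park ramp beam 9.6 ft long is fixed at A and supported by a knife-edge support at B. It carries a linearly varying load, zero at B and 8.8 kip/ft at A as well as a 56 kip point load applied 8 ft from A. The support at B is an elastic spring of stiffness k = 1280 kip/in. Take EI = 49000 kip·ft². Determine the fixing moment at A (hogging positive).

M_A = 102.8 kip·ft

Choose R_B as the redundant. The primary structure is the cantilever fixed at A.
Downward deflection at the released point B due to the loads:
  triangular load, peak 8.8 at the fixed end: w₀L⁴/(30EI) = 2491/EI
  point load 56 at a = 8: Pa²(3L − a)/(6EI) = 12425/EI
  δ_0 = 14916/EI
Tip deflection under a unit load at B: L³/(3EI) = 294.9/EI.
With EI = 49000 kip·ft²: δ_0 = 0.30441 ft and δ_{BB} = 0.006019 ft/kip.
Compatibility — the spring shortens by R_B/k under the reaction it provides: δ_0 − R_B·δ_{BB} = R_B/k. With 1/k = 1/(1280×12) ft/kip = 0.000065 ft/kip, R_B = δ_0 / (δ_{BB} + 1/k) = 0.30441 / (0.006019 + 0.000065) = 50.04 kip.
Moment equilibrium about A: M_A = Σ(load moments about A) − R_B·L = 583.2 − 50.04×9.6 = 102.8 kip·ft.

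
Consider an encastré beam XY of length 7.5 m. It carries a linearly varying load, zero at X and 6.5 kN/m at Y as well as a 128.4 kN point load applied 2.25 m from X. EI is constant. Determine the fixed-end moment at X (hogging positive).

Take the two fixed-end moments M_X, M_Y as redundants; the released structure is the simple span XY.
On the primary (simply-supported) span, the end slopes from the loading are:
  at X: triangular load, peak 6.5: 7w₀L³/(360EI) = 53.32/EI
  at Y: triangular load, peak 6.5: w₀L³/(45EI) = 60.94/EI
  at X: point load 128.4 at a = 2.25: Pab(L + b)/(6LEI) = 429.7/EI
  at Y: point load 128.4 at a = 2.25: Pab(L + a)/(6LEI) = 328.6/EI
  θ_X0 = 483.1/EI,  θ_Y0 = 389.6/EI
Flexibility coefficients: a unit moment at one end gives L/(3EI) there and L/(6EI) at the far end, so f₁₁ = f₂₂ = 2.5/EI and f₁₂ = f₂₁ = 1.25/EI.
Compatibility — zero rotation at each built-in end:
  2.5 M_X + 1.25 M_Y = 483.1
  1.25 M_X + 2.5 M_Y = 389.6
Solving the pair gives M_X = 153.7 kN·m and M_Y = 78.95 kN·m (hogging).

M_X = 153.7 kN·m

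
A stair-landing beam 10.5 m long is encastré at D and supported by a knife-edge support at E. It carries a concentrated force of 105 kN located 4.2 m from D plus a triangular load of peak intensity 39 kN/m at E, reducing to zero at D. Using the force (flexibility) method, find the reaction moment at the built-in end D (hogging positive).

M_D = 462.5 kN·m

Take the reaction at E as the redundant and release it; the primary structure is a cantilever fixed at D.
Deflection at E on the released cantilever, summing each load's contribution:
  point load 105 at a = 4.2: Pa²(3L − a)/(6EI) = 8428/EI
  triangular load, peak 39 at the free end: 11w₀L⁴/(120EI) = 43454/EI
  δ_0 = 51882/EI
Flexibility coefficient — unit upward force at E: δ_{EE} = L³/(3EI) = 385.9/EI.
Compatibility at E: δ_0 − R_E·δ_{EE} = 0, so R_E = 51882/385.9 = 134.5 kN.
Moment equilibrium about D: M_D = Σ(load moments about D) − R_E·L = 1874 − 134.5×10.5 = 462.5 kN·m.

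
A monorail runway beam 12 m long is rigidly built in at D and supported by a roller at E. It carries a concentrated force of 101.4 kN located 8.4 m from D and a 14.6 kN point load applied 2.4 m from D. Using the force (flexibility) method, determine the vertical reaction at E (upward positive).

Remove the prop at E; the released (primary) structure is a cantilever built in at D.
Primary-structure tip deflection at E by superposition:
  point load 101.4 at a = 8.4: Pa²(3L − a)/(6EI) = 32912/EI
  point load 14.6 at a = 2.4: Pa²(3L − a)/(6EI) = 470.9/EI
  δ_0 = 33383/EI
Tip deflection under a unit load at E: L³/(3EI) = 576/EI.
The prop prevents deflection at E: R_E = δ_0/δ_{EE} = 33383/576 = 57.96 kN.

R_E = 57.96 kN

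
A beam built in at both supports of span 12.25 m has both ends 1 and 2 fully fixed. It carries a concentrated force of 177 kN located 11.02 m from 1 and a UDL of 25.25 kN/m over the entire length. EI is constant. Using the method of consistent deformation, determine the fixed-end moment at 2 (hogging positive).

M_2 = 491.9 kN·m

Take the two fixed-end moments M_1, M_2 as redundants; the released structure is the simple span 12.
End rotations of the released simple span under the applied load (×1/EI):
  at 1: point load 177 at a = 11.02: Pab(L + b)/(6LEI) = 440/EI
  at 2: point load 177 at a = 11.02: Pab(L + a)/(6LEI) = 759.6/EI
  at 1: UDL 25.25: wL³/(24EI) = 1934/EI
  at 2: UDL 25.25: wL³/(24EI) = 1934/EI
  θ_10 = 2374/EI,  θ_20 = 2694/EI
Flexibility coefficients: a unit moment at one end gives L/(3EI) there and L/(6EI) at the far end, so f₁₁ = f₂₂ = 4.083/EI and f₁₂ = f₂₁ = 2.042/EI.
Compatibility — zero rotation at each built-in end:
  4.083 M_1 + 2.042 M_2 = 2374
  2.042 M_1 + 4.083 M_2 = 2694
Solving the pair gives M_1 = 335.4 kN·m and M_2 = 491.9 kN·m (hogging).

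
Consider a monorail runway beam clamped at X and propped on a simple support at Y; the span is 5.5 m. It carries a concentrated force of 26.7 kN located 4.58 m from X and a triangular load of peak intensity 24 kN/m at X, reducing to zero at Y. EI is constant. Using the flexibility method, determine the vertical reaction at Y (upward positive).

R_Y = 33.26 kN

Take the reaction at Y as the redundant and release it; the primary structure is a cantilever fixed at X.
Free-end deflection of the primary structure under the applied loading (downward +):
  point load 26.7 at a = 4.58: Pa²(3L − a)/(6EI) = 1113/EI
  triangular load, peak 24 at the fixed end: w₀L⁴/(30EI) = 732/EI
  δ_0 = 1845/EI
Flexibility coefficient — unit upward force at Y: δ_{YY} = L³/(3EI) = 55.46/EI.
The prop prevents deflection at Y: R_Y = δ_0/δ_{YY} = 1845/55.46 = 33.26 kN.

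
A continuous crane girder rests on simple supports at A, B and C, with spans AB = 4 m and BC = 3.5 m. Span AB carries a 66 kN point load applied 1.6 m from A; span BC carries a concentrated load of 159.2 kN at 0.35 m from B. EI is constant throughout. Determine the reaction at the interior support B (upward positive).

R_B = 194.3 kN

Take M_B as the redundant. Released structure: two simple spans AB and BC with a hinge at B.
End slopes at the hinge B, treating each span as simply supported:
  span AB: point load 66 at a = 1.6: Pab(L + a)/(6LEI) = 59.14/EI
  span BC: point load 159.2 at a = 0.35: Pab(L + b)/(6LEI) = 55.58/EI
  relative rotation θ_0 = (59.14 + 55.58)/EI = 114.7/EI
A unit hogging moment at B produces rotation L₁/(3EI) + L₂/(3EI) = 2.5/EI.
Compatibility: M_B·(L₁+L₂)/(3EI) = θ_0, giving M_B = 45.89 kN·m (hogging).
Span AB, ΣM about A with M_B applied at B: R_B^{AB}·4 = 105.6 + 45.89, so R_B^{AB} = 37.87 kN and R_A = 66 − 37.87 = 28.13 kN.
Span BC, ΣM about C: R_B^{BC}·3.5 = 501.5 + 45.89, so R_B^{BC} = 156.4 kN and R_C = 159.2 − 156.4 = 2.81 kN.
R_B = 37.87 + 156.4 = 194.3 kN.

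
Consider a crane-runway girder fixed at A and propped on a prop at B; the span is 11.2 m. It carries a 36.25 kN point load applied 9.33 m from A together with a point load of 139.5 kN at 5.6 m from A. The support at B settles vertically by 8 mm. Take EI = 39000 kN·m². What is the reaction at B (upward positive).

Release the roller at B. Primary structure: cantilever fixed at A.
Downward deflection at the released point B due to the loads:
  point load 36.25 at a = 9.33: Pa²(3L − a)/(6EI) = 12764/EI
  point load 139.5 at a = 5.6: Pa²(3L − a)/(6EI) = 20415/EI
  δ_0 = 33179/EI
Flexibility coefficient — unit upward force at B: δ_{BB} = L³/(3EI) = 468.3/EI.
With EI = 39000 kN·m²: δ_0 = 0.85076 m and δ_{BB} = 0.012008 m/kN.
Compatibility — the beam at B must follow the support down by 0.008 m: δ_0 − R_B·δ_{BB} = 0.008, so R_B = (0.85076 − 0.008)/0.012008 = 70.18 kN.

R_B = 70.18 kN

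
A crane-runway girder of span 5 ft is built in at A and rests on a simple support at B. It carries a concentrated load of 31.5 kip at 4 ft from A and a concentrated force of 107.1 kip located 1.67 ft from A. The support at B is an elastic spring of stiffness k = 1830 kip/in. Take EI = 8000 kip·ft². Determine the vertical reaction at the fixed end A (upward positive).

R_A = 100.8 kip

Remove the prop at B; the released (primary) structure is a cantilever built in at A.
Downward deflection at the released point B due to the loads:
  point load 31.5 at a = 4: Pa²(3L − a)/(6EI) = 924/EI
  point load 107.1 at a = 1.67: Pa²(3L − a)/(6EI) = 663.6/EI
  δ_0 = 1588/EI
Flexibility coefficient — unit upward force at B: δ_{BB} = L³/(3EI) = 41.67/EI.
With EI = 8000 kip·ft²: δ_0 = 0.19845 ft and δ_{BB} = 0.005208 ft/kip.
Compatibility — the spring shortens by R_B/k under the reaction it provides: δ_0 − R_B·δ_{BB} = R_B/k. With 1/k = 1/(1830×12) ft/kip = 0.000046 ft/kip, R_B = δ_0 / (δ_{BB} + 1/k) = 0.19845 / (0.005208 + 0.000046) = 37.77 kip.
Vertical equilibrium: R_A = ΣP − R_B = 138.6 − 37.77 = 100.8 kip.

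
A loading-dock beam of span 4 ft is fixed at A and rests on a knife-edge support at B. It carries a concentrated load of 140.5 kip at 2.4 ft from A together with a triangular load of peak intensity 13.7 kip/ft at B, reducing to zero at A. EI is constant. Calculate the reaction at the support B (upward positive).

R_B = 75.77 kip

Choose R_B as the redundant. The primary structure is the cantilever fixed at A.
Primary-structure tip deflection at B by superposition:
  point load 140.5 at a = 2.4: Pa²(3L − a)/(6EI) = 1295/EI
  triangular load, peak 13.7 at the free end: 11w₀L⁴/(120EI) = 321.5/EI
  δ_0 = 1616/EI
Tip deflection under a unit load at B: L³/(3EI) = 21.33/EI.
The prop prevents deflection at B: R_B = δ_0/δ_{BB} = 1616/21.33 = 75.77 kip.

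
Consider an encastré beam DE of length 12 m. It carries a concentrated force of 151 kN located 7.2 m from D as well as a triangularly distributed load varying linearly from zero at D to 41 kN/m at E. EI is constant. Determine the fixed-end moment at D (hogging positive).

M_D = 370.8 kN·m

Release both end moments; the primary structure is a simply-supported span DE with redundants M_D and M_E.
On the primary (simply-supported) span, the end slopes from the loading are:
  at D: point load 151 at a = 7.2: Pab(L + b)/(6LEI) = 1218/EI
  at E: point load 151 at a = 7.2: Pab(L + a)/(6LEI) = 1392/EI
  at D: triangular load, peak 41: 7w₀L³/(360EI) = 1378/EI
  at E: triangular load, peak 41: w₀L³/(45EI) = 1574/EI
  θ_D0 = 2595/EI,  θ_E0 = 2966/EI
Flexibility coefficients: a unit moment at one end gives L/(3EI) there and L/(6EI) at the far end, so f₁₁ = f₂₂ = 4/EI and f₁₂ = f₂₁ = 2/EI.
Compatibility — zero rotation at each built-in end:
  4 M_D + 2 M_E = 2595
  2 M_D + 4 M_E = 2966
Solving the pair gives M_D = 370.8 kN·m and M_E = 556.1 kN·m (hogging).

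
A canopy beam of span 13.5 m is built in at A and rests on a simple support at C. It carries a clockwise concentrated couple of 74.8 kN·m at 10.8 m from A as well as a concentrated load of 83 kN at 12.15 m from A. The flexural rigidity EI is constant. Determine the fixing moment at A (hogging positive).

Take the reaction at C as the redundant and release it; the primary structure is a cantilever fixed at A.
Primary-structure tip deflection at C by superposition:
  clockwise couple 74.8 at a = 10.8: M₀a(2L − a)/(2EI) = 6544/EI
  point load 83 at a = 12.15: Pa²(3L − a)/(6EI) = 57894/EI
  δ_0 = 64437/EI
Flexibility coefficient — unit upward force at C: δ_{CC} = L³/(3EI) = 820.1/EI.
Compatibility at C: δ_0 − R_C·δ_{CC} = 0, so R_C = 64437/820.1 = 78.57 kN.
Moment equilibrium about A: M_A = Σ(load moments about A) − R_C·L = 1083 − 78.57×13.5 = 22.55 kN·m.

M_A = 22.55 kN·m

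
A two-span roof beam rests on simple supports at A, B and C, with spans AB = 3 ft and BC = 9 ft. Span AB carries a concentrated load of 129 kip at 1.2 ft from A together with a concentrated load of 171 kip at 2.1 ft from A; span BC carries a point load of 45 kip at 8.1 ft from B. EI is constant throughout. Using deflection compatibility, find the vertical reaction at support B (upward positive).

R_B = 199.9 kip

Insert a hinge at B; M_B is the redundant, and each span becomes simply supported.
Discontinuity in slope at B on the released structure — sum the simple-span end rotations:
  span AB: point load 129 at a = 1.2: Pab(L + a)/(6LEI) = 65.02/EI
  span AB: point load 171 at a = 2.1: Pab(L + a)/(6LEI) = 91.57/EI
  span BC: point load 45 at a = 8.1: Pab(L + b)/(6LEI) = 60.14/EI
  relative rotation θ_0 = (156.6 + 60.14)/EI = 216.7/EI
A unit hogging moment at B produces rotation L₁/(3EI) + L₂/(3EI) = 4/EI.
Slope continuity at B: θ_0 = M_B·4/EI, so M_B = 216.7/4 = 54.18 kip·ft (hogging).
Span AB, ΣM about A with M_B applied at B: R_B^{AB}·3 = 513.9 + 54.18, so R_B^{AB} = 189.4 kip and R_A = 300 − 189.4 = 110.6 kip.
Span BC, ΣM about C: R_B^{BC}·9 = 40.5 + 54.18, so R_B^{BC} = 10.52 kip and R_C = 45 − 10.52 = 34.48 kip.
R_B = 189.4 + 10.52 = 199.9 kip.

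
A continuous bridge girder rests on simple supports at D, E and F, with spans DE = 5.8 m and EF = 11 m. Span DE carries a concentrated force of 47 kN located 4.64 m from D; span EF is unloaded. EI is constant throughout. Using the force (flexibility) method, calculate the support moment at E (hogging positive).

M_E = 13.55 kN·m

Insert a hinge at E; M_E is the redundant, and each span becomes simply supported.
Rotations at E on the released spans (each span's end-slope, ×1/EI):
  span DE: point load 47 at a = 4.64: Pab(L + a)/(6LEI) = 75.89/EI
  relative rotation θ_0 = (75.89 + 0)/EI = 75.89/EI
A unit hogging moment at E produces rotation L₁/(3EI) + L₂/(3EI) = 5.6/EI.
Slope continuity at E: θ_0 = M_E·5.6/EI, so M_E = 75.89/5.6 = 13.55 kN·m (hogging).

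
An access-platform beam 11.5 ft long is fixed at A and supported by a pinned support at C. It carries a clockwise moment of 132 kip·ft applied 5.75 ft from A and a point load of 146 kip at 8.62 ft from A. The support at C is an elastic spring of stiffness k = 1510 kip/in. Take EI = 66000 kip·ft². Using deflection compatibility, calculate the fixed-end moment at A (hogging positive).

M_A = 189.2 kip·ft

Remove the prop at C; the released (primary) structure is a cantilever built in at A.
Deflection at C on the released cantilever, summing each load's contribution:
  clockwise couple 132 at a = 5.75: M₀a(2L − a)/(2EI) = 6546/EI
  point load 146 at a = 8.62: Pa²(3L − a)/(6EI) = 46793/EI
  δ_0 = 53339/EI
Tip deflection under a unit load at C: L³/(3EI) = 507/EI.
With EI = 66000 kip·ft²: δ_0 = 0.80817 ft and δ_{CC} = 0.007681 ft/kip.
Compatibility — the spring shortens by R_C/k under the reaction it provides: δ_0 − R_C·δ_{CC} = R_C/k. With 1/k = 1/(1510×12) ft/kip = 0.000055 ft/kip, R_C = δ_0 / (δ_{CC} + 1/k) = 0.80817 / (0.007681 + 0.000055) = 104.5 kip.
Moment equilibrium about A: M_A = Σ(load moments about A) − R_C·L = 1391 − 104.5×11.5 = 189.2 kip·ft.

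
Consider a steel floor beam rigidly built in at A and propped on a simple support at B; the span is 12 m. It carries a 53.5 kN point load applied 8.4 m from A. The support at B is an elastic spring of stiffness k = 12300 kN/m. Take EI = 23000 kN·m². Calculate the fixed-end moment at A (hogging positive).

Remove the prop at B; the released (primary) structure is a cantilever built in at A.
Deflection at B on the released cantilever, summing each load's contribution:
  point load 53.5 at a = 8.4: Pa²(3L − a)/(6EI) = 17365/EI
Flexibility coefficient — unit upward force at B: δ_{BB} = L³/(3EI) = 576/EI.
With EI = 23000 kN·m²: δ_0 = 0.75499 m and δ_{BB} = 0.025043 m/kN.
Compatibility — the spring shortens by R_B/k under the reaction it provides: δ_0 − R_B·δ_{BB} = R_B/k. With 1/k = 0.000081 m/kN, R_B = δ_0 / (δ_{BB} + 1/k) = 0.75499 / (0.025043 + 0.000081) = 30.05 kN.
Moment equilibrium about A: M_A = Σ(load moments about A) − R_B·L = 449.4 − 30.05×12 = 88.8 kN·m.

M_A = 88.8 kN·m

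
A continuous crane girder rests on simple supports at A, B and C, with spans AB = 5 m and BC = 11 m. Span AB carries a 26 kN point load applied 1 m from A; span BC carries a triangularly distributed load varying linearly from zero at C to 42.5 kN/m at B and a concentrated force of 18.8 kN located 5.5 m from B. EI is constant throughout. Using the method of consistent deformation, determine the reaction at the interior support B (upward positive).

Insert a hinge at B; M_B is the redundant, and each span becomes simply supported.
Discontinuity in slope at B on the released structure — sum the simple-span end rotations:
  span AB: point load 26 at a = 1: Pab(L + a)/(6LEI) = 20.8/EI
  span BC: triangular load, peak 42.5: w₀L³/(45EI) = 1257/EI
  span BC: point load 18.8 at a = 5.5: Pab(L + b)/(6LEI) = 142.2/EI
  relative rotation θ_0 = (20.8 + 1399)/EI = 1420/EI
A unit hogging moment at B produces rotation L₁/(3EI) + L₂/(3EI) = 5.333/EI.
Compatibility: M_B·(L₁+L₂)/(3EI) = θ_0, giving M_B = 266.3 kN·m (hogging).
Span AB, ΣM about A with M_B applied at B: R_B^{AB}·5 = 26 + 266.3, so R_B^{AB} = 58.45 kN and R_A = 26 − 58.45 = -32.45 kN.
Span BC, ΣM about C: R_B^{BC}·11 = 1818 + 266.3, so R_B^{BC} = 189.4 kN and R_C = 252.6 − 189.4 = 63.11 kN.
R_B = 58.45 + 189.4 = 247.9 kN.

R_B = 247.9 kN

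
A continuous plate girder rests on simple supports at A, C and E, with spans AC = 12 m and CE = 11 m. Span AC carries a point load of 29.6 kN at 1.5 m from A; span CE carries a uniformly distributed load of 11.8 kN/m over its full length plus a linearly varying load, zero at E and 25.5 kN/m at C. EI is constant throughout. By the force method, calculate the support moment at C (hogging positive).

Insert a hinge at C; M_C is the redundant, and each span becomes simply supported.
Discontinuity in slope at C on the released structure — sum the simple-span end rotations:
  span AC: point load 29.6 at a = 1.5: Pab(L + a)/(6LEI) = 87.41/EI
  span CE: UDL 11.8: wL³/(24EI) = 654.4/EI
  span CE: triangular load, peak 25.5: w₀L³/(45EI) = 754.2/EI
  relative rotation θ_0 = (87.41 + 1409)/EI = 1496/EI
A unit hogging moment at C produces rotation L₁/(3EI) + L₂/(3EI) = 7.667/EI.
Compatibility: M_C·(L₁+L₂)/(3EI) = θ_0, giving M_C = 195.1 kN·m (hogging).

M_C = 195.1 kN·m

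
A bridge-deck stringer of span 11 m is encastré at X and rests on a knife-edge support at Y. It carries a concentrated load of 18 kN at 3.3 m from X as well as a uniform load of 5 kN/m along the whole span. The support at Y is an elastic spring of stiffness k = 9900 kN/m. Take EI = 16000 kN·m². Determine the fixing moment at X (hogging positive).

M_X = 111.9 kN·m

Take the reaction at Y as the redundant and release it; the primary structure is a cantilever fixed at X.
Primary-structure tip deflection at Y by superposition:
  point load 18 at a = 3.3: Pa²(3L − a)/(6EI) = 970.3/EI
  UDL 5: wL⁴/(8EI) = 9151/EI
  δ_0 = 10121/EI
Flexibility coefficient — unit upward force at Y: δ_{YY} = L³/(3EI) = 443.7/EI.
With EI = 16000 kN·m²: δ_0 = 0.63256 m and δ_{YY} = 0.027729 m/kN.
Compatibility — the spring shortens by R_Y/k under the reaction it provides: δ_0 − R_Y·δ_{YY} = R_Y/k. With 1/k = 0.000101 m/kN, R_Y = δ_0 / (δ_{YY} + 1/k) = 0.63256 / (0.027729 + 0.000101) = 22.73 kN.
Moment equilibrium about X: M_X = Σ(load moments about X) − R_Y·L = 361.9 − 22.73×11 = 111.9 kN·m.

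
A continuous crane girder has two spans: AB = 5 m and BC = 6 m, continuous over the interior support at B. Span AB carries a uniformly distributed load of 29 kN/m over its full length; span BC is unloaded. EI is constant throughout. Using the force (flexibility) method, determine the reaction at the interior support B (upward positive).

Insert a hinge at B; M_B is the redundant, and each span becomes simply supported.
Discontinuity in slope at B on the released structure — sum the simple-span end rotations:
  span AB: UDL 29: wL³/(24EI) = 151/EI
  relative rotation θ_0 = (151 + 0)/EI = 151/EI
A unit hogging moment at B produces rotation L₁/(3EI) + L₂/(3EI) = 3.667/EI.
Slope continuity at B: θ_0 = M_B·3.667/EI, so M_B = 151/3.667 = 41.19 kN·m (hogging).
Span AB, ΣM about A with M_B applied at B: R_B^{AB}·5 = 362.5 + 41.19, so R_B^{AB} = 80.74 kN and R_A = 145 − 80.74 = 64.26 kN.
Span BC, ΣM about C: R_B^{BC}·6 = 0 + 41.19, so R_B^{BC} = 6.866 kN and R_C = 0 − 6.866 = -6.866 kN.
R_B = 80.74 + 6.866 = 87.6 kN.

R_B = 87.6 kN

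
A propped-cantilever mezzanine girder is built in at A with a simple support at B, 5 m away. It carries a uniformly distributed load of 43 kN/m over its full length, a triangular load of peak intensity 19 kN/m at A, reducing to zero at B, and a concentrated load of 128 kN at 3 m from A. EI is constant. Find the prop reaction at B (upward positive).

Release the roller at B. Primary structure: cantilever fixed at A.
Downward deflection at the released point B due to the loads:
  UDL 43: wL⁴/(8EI) = 3359/EI
  triangular load, peak 19 at the fixed end: w₀L⁴/(30EI) = 395.8/EI
  point load 128 at a = 3: Pa²(3L − a)/(6EI) = 2304/EI
  δ_0 = 6059/EI
Tip deflection under a unit load at B: L³/(3EI) = 41.67/EI.
Compatibility at B: δ_0 − R_B·δ_{BB} = 0, so R_B = 6059/41.67 = 145.4 kN.

R_B = 145.4 kN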